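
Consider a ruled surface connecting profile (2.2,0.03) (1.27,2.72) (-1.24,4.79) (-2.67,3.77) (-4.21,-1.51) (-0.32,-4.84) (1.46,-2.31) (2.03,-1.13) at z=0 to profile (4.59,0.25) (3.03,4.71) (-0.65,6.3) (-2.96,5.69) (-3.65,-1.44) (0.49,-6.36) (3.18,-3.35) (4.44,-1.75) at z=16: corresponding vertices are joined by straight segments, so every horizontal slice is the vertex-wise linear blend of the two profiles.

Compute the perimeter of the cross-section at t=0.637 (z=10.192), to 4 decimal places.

Perimeter at t=0.637: 29.5051

Cross-section at t=0.637: each vertex is (1-t)·p0[i] + t·p1[i].
  v1: (1-0.637)·(2.2,0.03) + 0.637·(4.59,0.25) = (3.7224,0.1701)
  v2: (1-0.637)·(1.27,2.72) + 0.637·(3.03,4.71) = (2.3911,3.9876)
  v3: (1-0.637)·(-1.24,4.79) + 0.637·(-0.65,6.3) = (-0.8642,5.7519)
  v4: (1-0.637)·(-2.67,3.77) + 0.637·(-2.96,5.69) = (-2.8547,4.9930)
  v5: (1-0.637)·(-4.21,-1.51) + 0.637·(-3.65,-1.44) = (-3.8533,-1.4654)
  v6: (1-0.637)·(-0.32,-4.84) + 0.637·(0.49,-6.36) = (0.1960,-5.8082)
  v7: (1-0.637)·(1.46,-2.31) + 0.637·(3.18,-3.35) = (2.5556,-2.9725)
  v8: (1-0.637)·(2.03,-1.13) + 0.637·(4.44,-1.75) = (3.5652,-1.5249)
Perimeter = Σ |v_{i+1} − v_i|:
  edge 1→2: √(-1.3313² + 3.8175²) = 4.0430 (running 4.0430)
  edge 2→3: √(-3.2553² + 1.7642²) = 3.7026 (running 7.7456)
  edge 3→4: √(-1.9906² + -0.7588²) = 2.1303 (running 9.8759)
  edge 4→5: √(-0.9985² + -6.4585²) = 6.5352 (running 16.4111)
  edge 5→6: √(4.0492² + -4.3428²) = 5.9377 (running 22.3488)
  edge 6→7: √(2.3597² + 2.8358²) = 3.6891 (running 26.0379)
  edge 7→8: √(1.0095² + 1.4475²) = 1.7648 (running 27.8027)
  edge 8→1: √(0.1573² + 1.6951²) = 1.7024 (running 29.5051)
Perimeter = 29.5051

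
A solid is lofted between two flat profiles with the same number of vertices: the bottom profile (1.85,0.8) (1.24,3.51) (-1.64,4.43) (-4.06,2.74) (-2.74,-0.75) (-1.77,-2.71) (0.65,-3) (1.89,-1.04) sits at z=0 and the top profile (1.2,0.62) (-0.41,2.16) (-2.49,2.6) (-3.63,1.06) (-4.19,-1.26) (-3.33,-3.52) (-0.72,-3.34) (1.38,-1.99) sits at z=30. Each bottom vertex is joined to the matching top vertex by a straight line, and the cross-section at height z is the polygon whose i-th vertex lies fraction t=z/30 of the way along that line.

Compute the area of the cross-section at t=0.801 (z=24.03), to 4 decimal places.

Cross-section at t=0.801: each vertex is (1-t)·p0[i] + t·p1[i].
  v1: (1-0.801)·(1.85,0.8) + 0.801·(1.2,0.62) = (1.3294,0.6558)
  v2: (1-0.801)·(1.24,3.51) + 0.801·(-0.41,2.16) = (-0.0817,2.4287)
  v3: (1-0.801)·(-1.64,4.43) + 0.801·(-2.49,2.6) = (-2.3209,2.9642)
  v4: (1-0.801)·(-4.06,2.74) + 0.801·(-3.63,1.06) = (-3.7156,1.3943)
  v5: (1-0.801)·(-2.74,-0.75) + 0.801·(-4.19,-1.26) = (-3.9015,-1.1585)
  v6: (1-0.801)·(-1.77,-2.71) + 0.801·(-3.33,-3.52) = (-3.0196,-3.3588)
  v7: (1-0.801)·(0.65,-3) + 0.801·(-0.72,-3.34) = (-0.4474,-3.2723)
  v8: (1-0.801)·(1.89,-1.04) + 0.801·(1.38,-1.99) = (1.4815,-1.8010)
Shoelace sum Σ(x_i·y_{i+1} − x_{i+1}·y_i):
  i=1: 1.3294·2.4287 − -0.0817·0.6558 = +3.2821 (running +3.2821)
  i=2: -0.0817·2.9642 − -2.3209·2.4287 = +5.3945 (running +8.6766)
  i=3: -2.3209·1.3943 − -3.7156·2.9642 = +7.7776 (running +16.4542)
  i=4: -3.7156·-1.1585 − -3.9015·1.3943 = +9.7444 (running +26.1985)
  i=5: -3.9015·-3.3588 − -3.0196·-1.1585 = +9.6060 (running +35.8046)
  i=6: -3.0196·-3.2723 − -0.4474·-3.3588 = +8.3784 (running +44.1830)
  i=7: -0.4474·-1.8010 − 1.4815·-3.2723 = +5.6536 (running +49.8366)
  i=8: 1.4815·0.6558 − 1.3294·-1.8010 = +3.3657 (running +53.2023)
Area = |Σ|/2 = |53.2023|/2 = 26.6011

Area at t=0.801: 26.6011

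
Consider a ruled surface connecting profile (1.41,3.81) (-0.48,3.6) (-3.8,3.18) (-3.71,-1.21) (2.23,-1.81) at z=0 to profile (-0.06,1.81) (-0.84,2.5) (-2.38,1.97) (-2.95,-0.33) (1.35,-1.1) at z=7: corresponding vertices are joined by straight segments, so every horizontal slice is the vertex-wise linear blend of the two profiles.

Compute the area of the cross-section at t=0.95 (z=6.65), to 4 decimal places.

Area at t=0.95: 9.8868

Cross-section at t=0.95: each vertex is (1-t)·p0[i] + t·p1[i].
  v1: (1-0.95)·(1.41,3.81) + 0.95·(-0.06,1.81) = (0.0135,1.9100)
  v2: (1-0.95)·(-0.48,3.6) + 0.95·(-0.84,2.5) = (-0.8220,2.5550)
  v3: (1-0.95)·(-3.8,3.18) + 0.95·(-2.38,1.97) = (-2.4510,2.0305)
  v4: (1-0.95)·(-3.71,-1.21) + 0.95·(-2.95,-0.33) = (-2.9880,-0.3740)
  v5: (1-0.95)·(2.23,-1.81) + 0.95·(1.35,-1.1) = (1.3940,-1.1355)
Shoelace sum Σ(x_i·y_{i+1} − x_{i+1}·y_i):
  i=1: 0.0135·2.5550 − -0.8220·1.9100 = +1.6045 (running +1.6045)
  i=2: -0.8220·2.0305 − -2.4510·2.5550 = +4.5932 (running +6.1977)
  i=3: -2.4510·-0.3740 − -2.9880·2.0305 = +6.9838 (running +13.1816)
  i=4: -2.9880·-1.1355 − 1.3940·-0.3740 = +3.9142 (running +17.0958)
  i=5: 1.3940·1.9100 − 0.0135·-1.1355 = +2.6779 (running +19.7737)
Area = |Σ|/2 = |19.7737|/2 = 9.8868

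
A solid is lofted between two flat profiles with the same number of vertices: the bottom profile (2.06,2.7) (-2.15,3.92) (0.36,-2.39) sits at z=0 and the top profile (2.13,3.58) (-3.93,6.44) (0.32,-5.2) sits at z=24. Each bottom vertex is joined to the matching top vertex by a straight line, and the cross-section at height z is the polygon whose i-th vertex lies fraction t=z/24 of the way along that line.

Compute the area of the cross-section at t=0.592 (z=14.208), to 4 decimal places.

Area at t=0.592: 21.2299

Cross-section at t=0.592: each vertex is (1-t)·p0[i] + t·p1[i].
  v1: (1-0.592)·(2.06,2.7) + 0.592·(2.13,3.58) = (2.1014,3.2210)
  v2: (1-0.592)·(-2.15,3.92) + 0.592·(-3.93,6.44) = (-3.2038,5.4118)
  v3: (1-0.592)·(0.36,-2.39) + 0.592·(0.32,-5.2) = (0.3363,-4.0535)
Shoelace sum Σ(x_i·y_{i+1} − x_{i+1}·y_i):
  i=1: 2.1014·5.4118 − -3.2038·3.2210 = +21.6918 (running +21.6918)
  i=2: -3.2038·-4.0535 − 0.3363·5.4118 = +11.1664 (running +32.8582)
  i=3: 0.3363·3.2210 − 2.1014·-4.0535 = +9.6015 (running +42.4597)
Area = |Σ|/2 = |42.4597|/2 = 21.2299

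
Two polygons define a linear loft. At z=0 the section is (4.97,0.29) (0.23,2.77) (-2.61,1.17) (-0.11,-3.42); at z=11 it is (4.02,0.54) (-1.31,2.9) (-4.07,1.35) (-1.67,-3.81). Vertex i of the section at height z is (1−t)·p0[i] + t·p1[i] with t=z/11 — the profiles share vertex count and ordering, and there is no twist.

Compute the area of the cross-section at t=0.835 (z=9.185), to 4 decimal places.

Cross-section at t=0.835: each vertex is (1-t)·p0[i] + t·p1[i].
  v1: (1-0.835)·(4.97,0.29) + 0.835·(4.02,0.54) = (4.1768,0.4988)
  v2: (1-0.835)·(0.23,2.77) + 0.835·(-1.31,2.9) = (-1.0559,2.8786)
  v3: (1-0.835)·(-2.61,1.17) + 0.835·(-4.07,1.35) = (-3.8291,1.3203)
  v4: (1-0.835)·(-0.11,-3.42) + 0.835·(-1.67,-3.81) = (-1.4126,-3.7457)
Shoelace sum Σ(x_i·y_{i+1} − x_{i+1}·y_i):
  i=1: 4.1768·2.8786 − -1.0559·0.4988 = +12.5496 (running +12.5496)
  i=2: -1.0559·1.3203 − -3.8291·2.8786 = +9.6282 (running +22.1778)
  i=3: -3.8291·-3.7457 − -1.4126·1.3203 = +16.2075 (running +38.3853)
  i=4: -1.4126·0.4988 − 4.1768·-3.7457 = +14.9401 (running +53.3254)
Area = |Σ|/2 = |53.3254|/2 = 26.6627

Area at t=0.835: 26.6627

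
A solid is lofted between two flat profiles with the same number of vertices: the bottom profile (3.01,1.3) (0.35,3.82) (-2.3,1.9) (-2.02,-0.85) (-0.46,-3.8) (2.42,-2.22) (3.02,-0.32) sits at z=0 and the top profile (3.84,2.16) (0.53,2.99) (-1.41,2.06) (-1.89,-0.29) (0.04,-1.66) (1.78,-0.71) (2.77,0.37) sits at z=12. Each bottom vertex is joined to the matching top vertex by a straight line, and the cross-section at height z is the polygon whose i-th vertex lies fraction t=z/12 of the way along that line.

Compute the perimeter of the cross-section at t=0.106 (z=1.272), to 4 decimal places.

Perimeter at t=0.106: 19.3812

Cross-section at t=0.106: each vertex is (1-t)·p0[i] + t·p1[i].
  v1: (1-0.106)·(3.01,1.3) + 0.106·(3.84,2.16) = (3.0980,1.3912)
  v2: (1-0.106)·(0.35,3.82) + 0.106·(0.53,2.99) = (0.3691,3.7320)
  v3: (1-0.106)·(-2.3,1.9) + 0.106·(-1.41,2.06) = (-2.2057,1.9170)
  v4: (1-0.106)·(-2.02,-0.85) + 0.106·(-1.89,-0.29) = (-2.0062,-0.7906)
  v5: (1-0.106)·(-0.46,-3.8) + 0.106·(0.04,-1.66) = (-0.4070,-3.5732)
  v6: (1-0.106)·(2.42,-2.22) + 0.106·(1.78,-0.71) = (2.3522,-2.0599)
  v7: (1-0.106)·(3.02,-0.32) + 0.106·(2.77,0.37) = (2.9935,-0.2469)
Perimeter = Σ |v_{i+1} − v_i|:
  edge 1→2: √(-2.7289² + 2.3409²) = 3.5953 (running 3.5953)
  edge 2→3: √(-2.5747² + -1.8151²) = 3.1502 (running 6.7455)
  edge 3→4: √(0.1994² + -2.7076²) = 2.7149 (running 9.4605)
  edge 4→5: √(1.5992² + -2.7825²) = 3.2093 (running 12.6698)
  edge 5→6: √(2.7592² + 1.5132²) = 3.1469 (running 15.8167)
  edge 6→7: √(0.6413² + 1.8131²) = 1.9232 (running 17.7399)
  edge 7→1: √(0.1045² + 1.6380²) = 1.6413 (running 19.3812)
Perimeter = 19.3812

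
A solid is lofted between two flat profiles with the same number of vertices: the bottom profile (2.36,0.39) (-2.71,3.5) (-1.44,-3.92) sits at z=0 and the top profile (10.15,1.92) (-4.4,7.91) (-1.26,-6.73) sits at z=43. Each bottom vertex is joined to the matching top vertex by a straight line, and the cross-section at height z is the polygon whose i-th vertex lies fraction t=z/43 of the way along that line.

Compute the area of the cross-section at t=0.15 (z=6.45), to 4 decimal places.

Cross-section at t=0.15: each vertex is (1-t)·p0[i] + t·p1[i].
  v1: (1-0.15)·(2.36,0.39) + 0.15·(10.15,1.92) = (3.5285,0.6195)
  v2: (1-0.15)·(-2.71,3.5) + 0.15·(-4.4,7.91) = (-2.9635,4.1615)
  v3: (1-0.15)·(-1.44,-3.92) + 0.15·(-1.26,-6.73) = (-1.4130,-4.3415)
Shoelace sum Σ(x_i·y_{i+1} − x_{i+1}·y_i):
  i=1: 3.5285·4.1615 − -2.9635·0.6195 = +16.5197 (running +16.5197)
  i=2: -2.9635·-4.3415 − -1.4130·4.1615 = +18.7462 (running +35.2660)
  i=3: -1.4130·0.6195 − 3.5285·-4.3415 = +14.4436 (running +49.7096)
Area = |Σ|/2 = |49.7096|/2 = 24.8548

Area at t=0.15: 24.8548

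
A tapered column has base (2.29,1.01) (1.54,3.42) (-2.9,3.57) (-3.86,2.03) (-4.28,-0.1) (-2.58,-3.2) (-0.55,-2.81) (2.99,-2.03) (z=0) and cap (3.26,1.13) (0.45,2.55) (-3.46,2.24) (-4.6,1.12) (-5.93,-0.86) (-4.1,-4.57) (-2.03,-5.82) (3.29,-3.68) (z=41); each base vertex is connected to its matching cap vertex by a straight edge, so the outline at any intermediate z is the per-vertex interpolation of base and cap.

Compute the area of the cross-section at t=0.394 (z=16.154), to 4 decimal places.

Cross-section at t=0.394: each vertex is (1-t)·p0[i] + t·p1[i].
  v1: (1-0.394)·(2.29,1.01) + 0.394·(3.26,1.13) = (2.6722,1.0573)
  v2: (1-0.394)·(1.54,3.42) + 0.394·(0.45,2.55) = (1.1105,3.0772)
  v3: (1-0.394)·(-2.9,3.57) + 0.394·(-3.46,2.24) = (-3.1206,3.0460)
  v4: (1-0.394)·(-3.86,2.03) + 0.394·(-4.6,1.12) = (-4.1516,1.6715)
  v5: (1-0.394)·(-4.28,-0.1) + 0.394·(-5.93,-0.86) = (-4.9301,-0.3994)
  v6: (1-0.394)·(-2.58,-3.2) + 0.394·(-4.1,-4.57) = (-3.1789,-3.7398)
  v7: (1-0.394)·(-0.55,-2.81) + 0.394·(-2.03,-5.82) = (-1.1331,-3.9959)
  v8: (1-0.394)·(2.99,-2.03) + 0.394·(3.29,-3.68) = (3.1082,-2.6801)
Shoelace sum Σ(x_i·y_{i+1} − x_{i+1}·y_i):
  i=1: 2.6722·3.0772 − 1.1105·1.0573 = +7.0487 (running +7.0487)
  i=2: 1.1105·3.0460 − -3.1206·3.0772 = +12.9856 (running +20.0343)
  i=3: -3.1206·1.6715 − -4.1516·3.0460 = +7.4295 (running +27.4639)
  i=4: -4.1516·-0.3994 − -4.9301·1.6715 = +9.8988 (running +37.3626)
  i=5: -4.9301·-3.7398 − -3.1789·-0.3994 = +17.1677 (running +54.5303)
  i=6: -3.1789·-3.9959 − -1.1331·-3.7398 = +8.4650 (running +62.9953)
  i=7: -1.1331·-2.6801 − 3.1082·-3.9959 = +15.4571 (running +78.4524)
  i=8: 3.1082·1.0573 − 2.6722·-2.6801 = +10.4479 (running +88.9003)
Area = |Σ|/2 = |88.9003|/2 = 44.4502

Area at t=0.394: 44.4502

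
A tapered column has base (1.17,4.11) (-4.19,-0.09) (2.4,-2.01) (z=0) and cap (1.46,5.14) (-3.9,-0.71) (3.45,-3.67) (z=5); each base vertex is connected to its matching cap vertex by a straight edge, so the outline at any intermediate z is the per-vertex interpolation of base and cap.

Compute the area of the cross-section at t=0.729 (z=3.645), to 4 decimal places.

Area at t=0.729: 26.4766

Cross-section at t=0.729: each vertex is (1-t)·p0[i] + t·p1[i].
  v1: (1-0.729)·(1.17,4.11) + 0.729·(1.46,5.14) = (1.3814,4.8609)
  v2: (1-0.729)·(-4.19,-0.09) + 0.729·(-3.9,-0.71) = (-3.9786,-0.5420)
  v3: (1-0.729)·(2.4,-2.01) + 0.729·(3.45,-3.67) = (3.1654,-3.2201)
Shoelace sum Σ(x_i·y_{i+1} − x_{i+1}·y_i):
  i=1: 1.3814·-0.5420 − -3.9786·4.8609 = +18.5907 (running +18.5907)
  i=2: -3.9786·-3.2201 − 3.1654·-0.5420 = +14.5272 (running +33.1179)
  i=3: 3.1654·4.8609 − 1.3814·-3.2201 = +19.8352 (running +52.9531)
Area = |Σ|/2 = |52.9531|/2 = 26.4766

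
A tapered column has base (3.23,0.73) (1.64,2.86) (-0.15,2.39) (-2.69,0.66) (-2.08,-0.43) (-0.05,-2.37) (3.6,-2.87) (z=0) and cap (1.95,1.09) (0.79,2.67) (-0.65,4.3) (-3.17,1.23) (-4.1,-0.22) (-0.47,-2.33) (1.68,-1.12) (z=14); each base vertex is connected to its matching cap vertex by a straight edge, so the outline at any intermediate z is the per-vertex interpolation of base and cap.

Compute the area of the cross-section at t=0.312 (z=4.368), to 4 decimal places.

Cross-section at t=0.312: each vertex is (1-t)·p0[i] + t·p1[i].
  v1: (1-0.312)·(3.23,0.73) + 0.312·(1.95,1.09) = (2.8306,0.8423)
  v2: (1-0.312)·(1.64,2.86) + 0.312·(0.79,2.67) = (1.3748,2.8007)
  v3: (1-0.312)·(-0.15,2.39) + 0.312·(-0.65,4.3) = (-0.3060,2.9859)
  v4: (1-0.312)·(-2.69,0.66) + 0.312·(-3.17,1.23) = (-2.8398,0.8378)
  v5: (1-0.312)·(-2.08,-0.43) + 0.312·(-4.1,-0.22) = (-2.7102,-0.3645)
  v6: (1-0.312)·(-0.05,-2.37) + 0.312·(-0.47,-2.33) = (-0.1810,-2.3575)
  v7: (1-0.312)·(3.6,-2.87) + 0.312·(1.68,-1.12) = (3.0010,-2.3240)
Shoelace sum Σ(x_i·y_{i+1} − x_{i+1}·y_i):
  i=1: 2.8306·2.8007 − 1.3748·0.8423 = +6.7698 (running +6.7698)
  i=2: 1.3748·2.9859 − -0.3060·2.8007 = +4.9621 (running +11.7319)
  i=3: -0.3060·0.8378 − -2.8398·2.9859 = +8.2229 (running +19.9548)
  i=4: -2.8398·-0.3645 − -2.7102·0.8378 = +3.3058 (running +23.2606)
  i=5: -2.7102·-2.3575 − -0.1810·-0.3645 = +6.3235 (running +29.5840)
  i=6: -0.1810·-2.3240 − 3.0010·-2.3575 = +7.4956 (running +37.0796)
  i=7: 3.0010·0.8423 − 2.8306·-2.3240 = +9.1062 (running +46.1858)
Area = |Σ|/2 = |46.1858|/2 = 23.0929

Area at t=0.312: 23.0929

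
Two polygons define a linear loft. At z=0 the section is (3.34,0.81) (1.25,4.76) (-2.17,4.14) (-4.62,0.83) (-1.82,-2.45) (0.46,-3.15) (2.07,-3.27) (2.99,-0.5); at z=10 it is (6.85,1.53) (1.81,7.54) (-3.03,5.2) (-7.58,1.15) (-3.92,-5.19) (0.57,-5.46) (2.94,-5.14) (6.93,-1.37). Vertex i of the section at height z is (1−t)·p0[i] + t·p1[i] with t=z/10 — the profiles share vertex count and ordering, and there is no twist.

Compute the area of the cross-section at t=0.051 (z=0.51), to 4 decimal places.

Cross-section at t=0.051: each vertex is (1-t)·p0[i] + t·p1[i].
  v1: (1-0.051)·(3.34,0.81) + 0.051·(6.85,1.53) = (3.5190,0.8467)
  v2: (1-0.051)·(1.25,4.76) + 0.051·(1.81,7.54) = (1.2786,4.9018)
  v3: (1-0.051)·(-2.17,4.14) + 0.051·(-3.03,5.2) = (-2.2139,4.1941)
  v4: (1-0.051)·(-4.62,0.83) + 0.051·(-7.58,1.15) = (-4.7710,0.8463)
  v5: (1-0.051)·(-1.82,-2.45) + 0.051·(-3.92,-5.19) = (-1.9271,-2.5897)
  v6: (1-0.051)·(0.46,-3.15) + 0.051·(0.57,-5.46) = (0.4656,-3.2678)
  v7: (1-0.051)·(2.07,-3.27) + 0.051·(2.94,-5.14) = (2.1144,-3.3654)
  v8: (1-0.051)·(2.99,-0.5) + 0.051·(6.93,-1.37) = (3.1909,-0.5444)
Shoelace sum Σ(x_i·y_{i+1} − x_{i+1}·y_i):
  i=1: 3.5190·4.9018 − 1.2786·0.8467 = +16.1668 (running +16.1668)
  i=2: 1.2786·4.1941 − -2.2139·4.9018 = +16.2142 (running +32.3810)
  i=3: -2.2139·0.8463 − -4.7710·4.1941 = +18.1361 (running +50.5171)
  i=4: -4.7710·-2.5897 − -1.9271·0.8463 = +13.9865 (running +64.5036)
  i=5: -1.9271·-3.2678 − 0.4656·-2.5897 = +7.5032 (running +72.0068)
  i=6: 0.4656·-3.3654 − 2.1144·-3.2678 = +5.3424 (running +77.3492)
  i=7: 2.1144·-0.5444 − 3.1909·-3.3654 = +9.5877 (running +86.9369)
  i=8: 3.1909·0.8467 − 3.5190·-0.5444 = +4.6175 (running +91.5544)
Area = |Σ|/2 = |91.5544|/2 = 45.7772

Area at t=0.051: 45.7772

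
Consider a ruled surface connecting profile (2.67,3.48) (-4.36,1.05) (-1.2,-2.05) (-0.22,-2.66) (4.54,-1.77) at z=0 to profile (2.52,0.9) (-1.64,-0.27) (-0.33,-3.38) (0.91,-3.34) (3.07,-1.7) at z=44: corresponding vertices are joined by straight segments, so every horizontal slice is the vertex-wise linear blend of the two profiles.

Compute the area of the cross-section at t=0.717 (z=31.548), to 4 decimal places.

Area at t=0.717: 17.5623

Cross-section at t=0.717: each vertex is (1-t)·p0[i] + t·p1[i].
  v1: (1-0.717)·(2.67,3.48) + 0.717·(2.52,0.9) = (2.5625,1.6301)
  v2: (1-0.717)·(-4.36,1.05) + 0.717·(-1.64,-0.27) = (-2.4098,0.1036)
  v3: (1-0.717)·(-1.2,-2.05) + 0.717·(-0.33,-3.38) = (-0.5762,-3.0036)
  v4: (1-0.717)·(-0.22,-2.66) + 0.717·(0.91,-3.34) = (0.5902,-3.1476)
  v5: (1-0.717)·(4.54,-1.77) + 0.717·(3.07,-1.7) = (3.4860,-1.7198)
Shoelace sum Σ(x_i·y_{i+1} − x_{i+1}·y_i):
  i=1: 2.5625·0.1036 − -2.4098·1.6301 = +4.1936 (running +4.1936)
  i=2: -2.4098·-3.0036 − -0.5762·0.1036 = +7.2977 (running +11.4913)
  i=3: -0.5762·-3.1476 − 0.5902·-3.0036 = +3.5864 (running +15.0777)
  i=4: 0.5902·-1.7198 − 3.4860·-3.1476 = +9.9574 (running +25.0351)
  i=5: 3.4860·1.6301 − 2.5625·-1.7198 = +10.0896 (running +35.1247)
Area = |Σ|/2 = |35.1247|/2 = 17.5623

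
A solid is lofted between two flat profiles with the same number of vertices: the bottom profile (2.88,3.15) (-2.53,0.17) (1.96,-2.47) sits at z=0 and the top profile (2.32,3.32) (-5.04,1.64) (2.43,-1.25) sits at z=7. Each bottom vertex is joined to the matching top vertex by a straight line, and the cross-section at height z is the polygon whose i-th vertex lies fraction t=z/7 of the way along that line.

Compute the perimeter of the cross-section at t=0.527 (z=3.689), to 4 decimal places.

Perimeter at t=0.527: 18.5794

Cross-section at t=0.527: each vertex is (1-t)·p0[i] + t·p1[i].
  v1: (1-0.527)·(2.88,3.15) + 0.527·(2.32,3.32) = (2.5849,3.2396)
  v2: (1-0.527)·(-2.53,0.17) + 0.527·(-5.04,1.64) = (-3.8528,0.9447)
  v3: (1-0.527)·(1.96,-2.47) + 0.527·(2.43,-1.25) = (2.2077,-1.8271)
Perimeter = Σ |v_{i+1} − v_i|:
  edge 1→2: √(-6.4376² + -2.2949²) = 6.8345 (running 6.8345)
  edge 2→3: √(6.0605² + -2.7717²) = 6.6642 (running 13.4987)
  edge 3→1: √(0.3772² + 5.0666²) = 5.0807 (running 18.5794)
Perimeter = 18.5794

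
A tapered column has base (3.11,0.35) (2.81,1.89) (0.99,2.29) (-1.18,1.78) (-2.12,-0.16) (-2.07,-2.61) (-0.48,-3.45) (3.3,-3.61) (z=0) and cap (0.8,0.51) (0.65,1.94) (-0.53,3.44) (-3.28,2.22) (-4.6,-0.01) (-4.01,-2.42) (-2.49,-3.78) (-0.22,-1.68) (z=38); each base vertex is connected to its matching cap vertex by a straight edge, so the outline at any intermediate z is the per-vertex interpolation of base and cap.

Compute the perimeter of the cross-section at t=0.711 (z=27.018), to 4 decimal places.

Cross-section at t=0.711: each vertex is (1-t)·p0[i] + t·p1[i].
  v1: (1-0.711)·(3.11,0.35) + 0.711·(0.8,0.51) = (1.4676,0.4638)
  v2: (1-0.711)·(2.81,1.89) + 0.711·(0.65,1.94) = (1.2742,1.9255)
  v3: (1-0.711)·(0.99,2.29) + 0.711·(-0.53,3.44) = (-0.0907,3.1077)
  v4: (1-0.711)·(-1.18,1.78) + 0.711·(-3.28,2.22) = (-2.6731,2.0928)
  v5: (1-0.711)·(-2.12,-0.16) + 0.711·(-4.6,-0.01) = (-3.8833,-0.0534)
  v6: (1-0.711)·(-2.07,-2.61) + 0.711·(-4.01,-2.42) = (-3.4493,-2.4749)
  v7: (1-0.711)·(-0.48,-3.45) + 0.711·(-2.49,-3.78) = (-1.9091,-3.6846)
  v8: (1-0.711)·(3.3,-3.61) + 0.711·(-0.22,-1.68) = (0.7973,-2.2378)
Perimeter = Σ |v_{i+1} − v_i|:
  edge 1→2: √(-0.1933² + 1.4618²) = 1.4745 (running 1.4745)
  edge 2→3: √(-1.3650² + 1.1821²) = 1.8057 (running 3.2802)
  edge 3→4: √(-2.5824² + -1.0148²) = 2.7746 (running 6.0548)
  edge 4→5: √(-1.2102² + -2.1462²) = 2.4639 (running 8.5187)
  edge 5→6: √(0.4339² + -2.4216²) = 2.4601 (running 10.9788)
  edge 6→7: √(1.5402² + -1.2097²) = 1.9585 (running 12.9373)
  edge 7→8: √(2.7064² + 1.4469²) = 3.0689 (running 16.0062)
  edge 8→1: √(0.6703² + 2.7015²) = 2.7834 (running 18.7896)
Perimeter = 18.7896

Perimeter at t=0.711: 18.7896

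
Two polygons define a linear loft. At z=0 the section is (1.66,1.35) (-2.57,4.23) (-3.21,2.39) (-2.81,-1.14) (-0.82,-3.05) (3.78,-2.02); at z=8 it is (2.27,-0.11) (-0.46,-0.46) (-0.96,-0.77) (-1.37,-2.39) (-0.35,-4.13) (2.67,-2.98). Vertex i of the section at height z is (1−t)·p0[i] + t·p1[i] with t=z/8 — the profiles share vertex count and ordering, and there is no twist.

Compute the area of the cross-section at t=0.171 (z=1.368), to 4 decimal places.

Cross-section at t=0.171: each vertex is (1-t)·p0[i] + t·p1[i].
  v1: (1-0.171)·(1.66,1.35) + 0.171·(2.27,-0.11) = (1.7643,1.1003)
  v2: (1-0.171)·(-2.57,4.23) + 0.171·(-0.46,-0.46) = (-2.2092,3.4280)
  v3: (1-0.171)·(-3.21,2.39) + 0.171·(-0.96,-0.77) = (-2.8252,1.8496)
  v4: (1-0.171)·(-2.81,-1.14) + 0.171·(-1.37,-2.39) = (-2.5638,-1.3538)
  v5: (1-0.171)·(-0.82,-3.05) + 0.171·(-0.35,-4.13) = (-0.7396,-3.2347)
  v6: (1-0.171)·(3.78,-2.02) + 0.171·(2.67,-2.98) = (3.5902,-2.1842)
Shoelace sum Σ(x_i·y_{i+1} − x_{i+1}·y_i):
  i=1: 1.7643·3.4280 − -2.2092·1.1003 = +8.4789 (running +8.4789)
  i=2: -2.2092·1.8496 − -2.8252·3.4280 = +5.5988 (running +14.0777)
  i=3: -2.8252·-1.3538 − -2.5638·1.8496 = +8.5667 (running +22.6444)
  i=4: -2.5638·-3.2347 − -0.7396·-1.3538 = +7.2917 (running +29.9361)
  i=5: -0.7396·-2.1842 − 3.5902·-3.2347 = +13.2286 (running +43.1647)
  i=6: 3.5902·1.1003 − 1.7643·-2.1842 = +7.8040 (running +50.9686)
Area = |Σ|/2 = |50.9686|/2 = 25.4843

Area at t=0.171: 25.4843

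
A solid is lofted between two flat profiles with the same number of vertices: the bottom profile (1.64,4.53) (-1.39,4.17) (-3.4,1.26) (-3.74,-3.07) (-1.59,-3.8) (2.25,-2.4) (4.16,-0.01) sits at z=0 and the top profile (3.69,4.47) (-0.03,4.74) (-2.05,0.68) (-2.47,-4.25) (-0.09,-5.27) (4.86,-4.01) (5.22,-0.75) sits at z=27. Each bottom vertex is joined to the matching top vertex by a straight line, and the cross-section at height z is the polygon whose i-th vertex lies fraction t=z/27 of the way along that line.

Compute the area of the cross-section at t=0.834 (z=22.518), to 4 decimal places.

Cross-section at t=0.834: each vertex is (1-t)·p0[i] + t·p1[i].
  v1: (1-0.834)·(1.64,4.53) + 0.834·(3.69,4.47) = (3.3497,4.4800)
  v2: (1-0.834)·(-1.39,4.17) + 0.834·(-0.03,4.74) = (-0.2558,4.6454)
  v3: (1-0.834)·(-3.4,1.26) + 0.834·(-2.05,0.68) = (-2.2741,0.7763)
  v4: (1-0.834)·(-3.74,-3.07) + 0.834·(-2.47,-4.25) = (-2.6808,-4.0541)
  v5: (1-0.834)·(-1.59,-3.8) + 0.834·(-0.09,-5.27) = (-0.3390,-5.0260)
  v6: (1-0.834)·(2.25,-2.4) + 0.834·(4.86,-4.01) = (4.4267,-3.7427)
  v7: (1-0.834)·(4.16,-0.01) + 0.834·(5.22,-0.75) = (5.0440,-0.6272)
Shoelace sum Σ(x_i·y_{i+1} − x_{i+1}·y_i):
  i=1: 3.3497·4.6454 − -0.2558·4.4800 = +16.7064 (running +16.7064)
  i=2: -0.2558·0.7763 − -2.2741·4.6454 = +10.3655 (running +27.0719)
  i=3: -2.2741·-4.0541 − -2.6808·0.7763 = +11.3005 (running +38.3725)
  i=4: -2.6808·-5.0260 − -0.3390·-4.0541 = +12.0994 (running +50.4719)
  i=5: -0.3390·-3.7427 − 4.4267·-5.0260 = +23.5175 (running +73.9894)
  i=6: 4.4267·-0.6272 − 5.0440·-3.7427 = +16.1023 (running +90.0916)
  i=7: 5.0440·4.4800 − 3.3497·-0.6272 = +24.6979 (running +114.7895)
Area = |Σ|/2 = |114.7895|/2 = 57.3948

Area at t=0.834: 57.3948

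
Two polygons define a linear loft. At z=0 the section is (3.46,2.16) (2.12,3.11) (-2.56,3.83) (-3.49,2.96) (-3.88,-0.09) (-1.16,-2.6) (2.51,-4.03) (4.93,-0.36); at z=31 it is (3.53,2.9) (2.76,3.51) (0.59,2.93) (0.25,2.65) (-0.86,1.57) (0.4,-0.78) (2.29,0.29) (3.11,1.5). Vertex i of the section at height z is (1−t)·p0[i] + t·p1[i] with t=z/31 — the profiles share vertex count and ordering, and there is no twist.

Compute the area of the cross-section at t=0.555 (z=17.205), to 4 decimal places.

Cross-section at t=0.555: each vertex is (1-t)·p0[i] + t·p1[i].
  v1: (1-0.555)·(3.46,2.16) + 0.555·(3.53,2.9) = (3.4989,2.5707)
  v2: (1-0.555)·(2.12,3.11) + 0.555·(2.76,3.51) = (2.4752,3.3320)
  v3: (1-0.555)·(-2.56,3.83) + 0.555·(0.59,2.93) = (-0.8117,3.3305)
  v4: (1-0.555)·(-3.49,2.96) + 0.555·(0.25,2.65) = (-1.4143,2.7879)
  v5: (1-0.555)·(-3.88,-0.09) + 0.555·(-0.86,1.57) = (-2.2039,0.8313)
  v6: (1-0.555)·(-1.16,-2.6) + 0.555·(0.4,-0.78) = (-0.2942,-1.5899)
  v7: (1-0.555)·(2.51,-4.03) + 0.555·(2.29,0.29) = (2.3879,-1.6324)
  v8: (1-0.555)·(4.93,-0.36) + 0.555·(3.11,1.5) = (3.9199,0.6723)
Shoelace sum Σ(x_i·y_{i+1} − x_{i+1}·y_i):
  i=1: 3.4989·3.3320 − 2.4752·2.5707 = +5.2952 (running +5.2952)
  i=2: 2.4752·3.3305 − -0.8117·3.3320 = +10.9484 (running +16.2436)
  i=3: -0.8117·2.7879 − -1.4143·3.3305 = +2.4472 (running +18.6908)
  i=4: -1.4143·0.8313 − -2.2039·2.7879 = +4.9687 (running +23.6594)
  i=5: -2.2039·-1.5899 − -0.2942·0.8313 = +3.7485 (running +27.4080)
  i=6: -0.2942·-1.6324 − 2.3879·-1.5899 = +4.2768 (running +31.6848)
  i=7: 2.3879·0.6723 − 3.9199·-1.6324 = +8.0042 (running +39.6890)
  i=8: 3.9199·2.5707 − 3.4989·0.6723 = +7.7246 (running +47.4136)
Area = |Σ|/2 = |47.4136|/2 = 23.7068

Area at t=0.555: 23.7068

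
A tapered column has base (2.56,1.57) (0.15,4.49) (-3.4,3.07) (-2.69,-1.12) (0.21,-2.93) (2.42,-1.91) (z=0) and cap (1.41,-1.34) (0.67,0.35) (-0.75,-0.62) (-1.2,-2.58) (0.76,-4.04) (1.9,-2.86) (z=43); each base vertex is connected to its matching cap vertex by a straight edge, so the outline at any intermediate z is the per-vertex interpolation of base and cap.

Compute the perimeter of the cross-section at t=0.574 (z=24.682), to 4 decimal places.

Cross-section at t=0.574: each vertex is (1-t)·p0[i] + t·p1[i].
  v1: (1-0.574)·(2.56,1.57) + 0.574·(1.41,-1.34) = (1.8999,-0.1003)
  v2: (1-0.574)·(0.15,4.49) + 0.574·(0.67,0.35) = (0.4485,2.1136)
  v3: (1-0.574)·(-3.4,3.07) + 0.574·(-0.75,-0.62) = (-1.8789,0.9519)
  v4: (1-0.574)·(-2.69,-1.12) + 0.574·(-1.2,-2.58) = (-1.8347,-1.9580)
  v5: (1-0.574)·(0.21,-2.93) + 0.574·(0.76,-4.04) = (0.5257,-3.5671)
  v6: (1-0.574)·(2.42,-1.91) + 0.574·(1.9,-2.86) = (2.1215,-2.4553)
Perimeter = Σ |v_{i+1} − v_i|:
  edge 1→2: √(-1.4514² + 2.2140²) = 2.6473 (running 2.6473)
  edge 2→3: √(-2.3274² + -1.1617²) = 2.6012 (running 5.2485)
  edge 3→4: √(0.0442² + -2.9100²) = 2.9103 (running 8.1588)
  edge 4→5: √(2.3604² + -1.6091²) = 2.8567 (running 11.0156)
  edge 5→6: √(1.5958² + 1.1118²) = 1.9449 (running 12.9605)
  edge 6→1: √(-0.2216² + 2.3550²) = 2.3654 (running 15.3259)
Perimeter = 15.3259

Perimeter at t=0.574: 15.3259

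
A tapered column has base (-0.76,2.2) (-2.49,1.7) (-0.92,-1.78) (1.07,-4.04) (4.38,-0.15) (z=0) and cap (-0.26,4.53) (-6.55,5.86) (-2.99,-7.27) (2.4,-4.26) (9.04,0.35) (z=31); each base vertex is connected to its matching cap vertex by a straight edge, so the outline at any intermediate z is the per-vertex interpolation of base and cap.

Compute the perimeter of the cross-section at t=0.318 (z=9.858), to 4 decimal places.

Cross-section at t=0.318: each vertex is (1-t)·p0[i] + t·p1[i].
  v1: (1-0.318)·(-0.76,2.2) + 0.318·(-0.26,4.53) = (-0.6010,2.9409)
  v2: (1-0.318)·(-2.49,1.7) + 0.318·(-6.55,5.86) = (-3.7811,3.0229)
  v3: (1-0.318)·(-0.92,-1.78) + 0.318·(-2.99,-7.27) = (-1.5783,-3.5258)
  v4: (1-0.318)·(1.07,-4.04) + 0.318·(2.4,-4.26) = (1.4929,-4.1100)
  v5: (1-0.318)·(4.38,-0.15) + 0.318·(9.04,0.35) = (5.8619,0.0090)
Perimeter = Σ |v_{i+1} − v_i|:
  edge 1→2: √(-3.1801² + 0.0819²) = 3.1811 (running 3.1811)
  edge 2→3: √(2.2028² + -6.5487²) = 6.9093 (running 10.0904)
  edge 3→4: √(3.0712² + -0.5841²) = 3.1263 (running 13.2167)
  edge 4→5: √(4.3689² + 4.1190²) = 6.0045 (running 19.2211)
  edge 5→1: √(-6.4629² + 2.9319²) = 7.0968 (running 26.3179)
Perimeter = 26.3179

Perimeter at t=0.318: 26.3179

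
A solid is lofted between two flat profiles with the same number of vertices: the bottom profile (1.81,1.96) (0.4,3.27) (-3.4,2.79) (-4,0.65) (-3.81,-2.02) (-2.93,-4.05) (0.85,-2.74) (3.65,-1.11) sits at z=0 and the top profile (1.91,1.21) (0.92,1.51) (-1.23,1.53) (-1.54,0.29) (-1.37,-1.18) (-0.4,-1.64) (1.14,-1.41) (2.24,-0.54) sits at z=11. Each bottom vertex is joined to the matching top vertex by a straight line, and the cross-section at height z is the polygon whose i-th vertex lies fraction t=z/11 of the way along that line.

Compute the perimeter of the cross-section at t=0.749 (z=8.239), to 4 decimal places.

Perimeter at t=0.749: 14.5830

Cross-section at t=0.749: each vertex is (1-t)·p0[i] + t·p1[i].
  v1: (1-0.749)·(1.81,1.96) + 0.749·(1.91,1.21) = (1.8849,1.3982)
  v2: (1-0.749)·(0.4,3.27) + 0.749·(0.92,1.51) = (0.7895,1.9518)
  v3: (1-0.749)·(-3.4,2.79) + 0.749·(-1.23,1.53) = (-1.7747,1.8463)
  v4: (1-0.749)·(-4,0.65) + 0.749·(-1.54,0.29) = (-2.1575,0.3804)
  v5: (1-0.749)·(-3.81,-2.02) + 0.749·(-1.37,-1.18) = (-1.9824,-1.3908)
  v6: (1-0.749)·(-2.93,-4.05) + 0.749·(-0.4,-1.64) = (-1.0350,-2.2449)
  v7: (1-0.749)·(0.85,-2.74) + 0.749·(1.14,-1.41) = (1.0672,-1.7438)
  v8: (1-0.749)·(3.65,-1.11) + 0.749·(2.24,-0.54) = (2.5939,-0.6831)
Perimeter = Σ |v_{i+1} − v_i|:
  edge 1→2: √(-1.0954² + 0.5535²) = 1.2273 (running 1.2273)
  edge 2→3: √(-2.5642² + -0.1055²) = 2.5663 (running 3.7936)
  edge 3→4: √(-0.3828² + -1.4659²) = 1.5151 (running 5.3087)
  edge 4→5: √(0.1750² + -1.7712²) = 1.7798 (running 7.0885)
  edge 5→6: √(0.9474² + -0.8541²) = 1.2755 (running 8.3641)
  edge 6→7: √(2.1022² + 0.5011²) = 2.1611 (running 10.5252)
  edge 7→8: √(1.5267² + 1.0608²) = 1.8590 (running 12.3842)
  edge 8→1: √(-0.7090² + 2.0813²) = 2.1988 (running 14.5830)
Perimeter = 14.5830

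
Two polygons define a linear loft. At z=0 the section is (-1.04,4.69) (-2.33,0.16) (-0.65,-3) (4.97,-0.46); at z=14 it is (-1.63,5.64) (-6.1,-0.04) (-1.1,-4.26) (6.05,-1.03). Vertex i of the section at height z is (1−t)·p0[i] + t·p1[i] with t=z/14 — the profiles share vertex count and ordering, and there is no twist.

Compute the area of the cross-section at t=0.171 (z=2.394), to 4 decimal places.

Cross-section at t=0.171: each vertex is (1-t)·p0[i] + t·p1[i].
  v1: (1-0.171)·(-1.04,4.69) + 0.171·(-1.63,5.64) = (-1.1409,4.8525)
  v2: (1-0.171)·(-2.33,0.16) + 0.171·(-6.1,-0.04) = (-2.9747,0.1258)
  v3: (1-0.171)·(-0.65,-3) + 0.171·(-1.1,-4.26) = (-0.7269,-3.2155)
  v4: (1-0.171)·(4.97,-0.46) + 0.171·(6.05,-1.03) = (5.1547,-0.5575)
Shoelace sum Σ(x_i·y_{i+1} − x_{i+1}·y_i):
  i=1: -1.1409·0.1258 − -2.9747·4.8525 = +14.2909 (running +14.2909)
  i=2: -2.9747·-3.2155 − -0.7269·0.1258 = +9.6564 (running +23.9473)
  i=3: -0.7269·-0.5575 − 5.1547·-3.2155 = +16.9799 (running +40.9272)
  i=4: 5.1547·4.8525 − -1.1409·-0.5575 = +24.3768 (running +65.3040)
Area = |Σ|/2 = |65.3040|/2 = 32.6520

Area at t=0.171: 32.6520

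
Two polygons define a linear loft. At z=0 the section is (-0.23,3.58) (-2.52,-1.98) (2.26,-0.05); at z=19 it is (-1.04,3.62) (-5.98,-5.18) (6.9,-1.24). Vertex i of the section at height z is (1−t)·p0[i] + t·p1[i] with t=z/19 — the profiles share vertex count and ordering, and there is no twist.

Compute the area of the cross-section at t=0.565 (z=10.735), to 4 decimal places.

Area at t=0.565: 28.7699

Cross-section at t=0.565: each vertex is (1-t)·p0[i] + t·p1[i].
  v1: (1-0.565)·(-0.23,3.58) + 0.565·(-1.04,3.62) = (-0.6876,3.6026)
  v2: (1-0.565)·(-2.52,-1.98) + 0.565·(-5.98,-5.18) = (-4.4749,-3.7880)
  v3: (1-0.565)·(2.26,-0.05) + 0.565·(6.9,-1.24) = (4.8816,-0.7223)
Shoelace sum Σ(x_i·y_{i+1} − x_{i+1}·y_i):
  i=1: -0.6876·-3.7880 − -4.4749·3.6026 = +18.7261 (running +18.7261)
  i=2: -4.4749·-0.7223 − 4.8816·-3.7880 = +21.7239 (running +40.4500)
  i=3: 4.8816·3.6026 − -0.6876·-0.7223 = +17.0897 (running +57.5398)
Area = |Σ|/2 = |57.5398|/2 = 28.7699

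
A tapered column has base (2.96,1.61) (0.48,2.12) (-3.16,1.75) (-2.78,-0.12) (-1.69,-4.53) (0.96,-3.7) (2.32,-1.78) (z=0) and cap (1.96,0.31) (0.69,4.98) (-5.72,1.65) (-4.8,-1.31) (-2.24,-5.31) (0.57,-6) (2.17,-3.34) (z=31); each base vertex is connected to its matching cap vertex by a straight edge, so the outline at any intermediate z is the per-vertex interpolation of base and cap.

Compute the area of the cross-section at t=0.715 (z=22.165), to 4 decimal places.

Area at t=0.715: 47.3138

Cross-section at t=0.715: each vertex is (1-t)·p0[i] + t·p1[i].
  v1: (1-0.715)·(2.96,1.61) + 0.715·(1.96,0.31) = (2.2450,0.6805)
  v2: (1-0.715)·(0.48,2.12) + 0.715·(0.69,4.98) = (0.6301,4.1649)
  v3: (1-0.715)·(-3.16,1.75) + 0.715·(-5.72,1.65) = (-4.9904,1.6785)
  v4: (1-0.715)·(-2.78,-0.12) + 0.715·(-4.8,-1.31) = (-4.2243,-0.9708)
  v5: (1-0.715)·(-1.69,-4.53) + 0.715·(-2.24,-5.31) = (-2.0833,-5.0877)
  v6: (1-0.715)·(0.96,-3.7) + 0.715·(0.57,-6) = (0.6811,-5.3445)
  v7: (1-0.715)·(2.32,-1.78) + 0.715·(2.17,-3.34) = (2.2127,-2.8954)
Shoelace sum Σ(x_i·y_{i+1} − x_{i+1}·y_i):
  i=1: 2.2450·4.1649 − 0.6301·0.6805 = +8.9214 (running +8.9214)
  i=2: 0.6301·1.6785 − -4.9904·4.1649 = +21.8422 (running +30.7636)
  i=3: -4.9904·-0.9708 − -4.2243·1.6785 = +11.9354 (running +42.6990)
  i=4: -4.2243·-5.0877 − -2.0833·-0.9708 = +19.4694 (running +62.1685)
  i=5: -2.0833·-5.3445 − 0.6811·-5.0877 = +14.5994 (running +76.7679)
  i=6: 0.6811·-2.8954 − 2.2127·-5.3445 = +9.8538 (running +86.6217)
  i=7: 2.2127·0.6805 − 2.2450·-2.8954 = +8.0059 (running +94.6277)
Area = |Σ|/2 = |94.6277|/2 = 47.3138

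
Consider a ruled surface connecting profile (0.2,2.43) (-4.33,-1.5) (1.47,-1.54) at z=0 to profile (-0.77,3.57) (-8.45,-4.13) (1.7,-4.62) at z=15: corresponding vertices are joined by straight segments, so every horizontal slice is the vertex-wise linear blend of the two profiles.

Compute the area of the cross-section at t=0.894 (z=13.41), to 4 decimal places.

Area at t=0.894: 36.9909

Cross-section at t=0.894: each vertex is (1-t)·p0[i] + t·p1[i].
  v1: (1-0.894)·(0.2,2.43) + 0.894·(-0.77,3.57) = (-0.6672,3.4492)
  v2: (1-0.894)·(-4.33,-1.5) + 0.894·(-8.45,-4.13) = (-8.0133,-3.8512)
  v3: (1-0.894)·(1.47,-1.54) + 0.894·(1.7,-4.62) = (1.6756,-4.2935)
Shoelace sum Σ(x_i·y_{i+1} − x_{i+1}·y_i):
  i=1: -0.6672·-3.8512 − -8.0133·3.4492 = +30.2085 (running +30.2085)
  i=2: -8.0133·-4.2935 − 1.6756·-3.8512 = +40.8584 (running +71.0669)
  i=3: 1.6756·3.4492 − -0.6672·-4.2935 = +2.9149 (running +73.9818)
Area = |Σ|/2 = |73.9818|/2 = 36.9909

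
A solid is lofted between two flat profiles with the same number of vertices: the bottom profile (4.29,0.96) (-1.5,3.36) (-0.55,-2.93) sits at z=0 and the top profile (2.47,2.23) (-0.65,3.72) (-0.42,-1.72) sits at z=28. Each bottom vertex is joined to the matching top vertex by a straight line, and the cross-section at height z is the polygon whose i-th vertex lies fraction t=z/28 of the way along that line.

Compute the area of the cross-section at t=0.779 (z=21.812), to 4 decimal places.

Area at t=0.779: 10.1108

Cross-section at t=0.779: each vertex is (1-t)·p0[i] + t·p1[i].
  v1: (1-0.779)·(4.29,0.96) + 0.779·(2.47,2.23) = (2.8722,1.9493)
  v2: (1-0.779)·(-1.5,3.36) + 0.779·(-0.65,3.72) = (-0.8378,3.6404)
  v3: (1-0.779)·(-0.55,-2.93) + 0.779·(-0.42,-1.72) = (-0.4487,-1.9874)
Shoelace sum Σ(x_i·y_{i+1} − x_{i+1}·y_i):
  i=1: 2.8722·3.6404 − -0.8378·1.9493 = +12.0894 (running +12.0894)
  i=2: -0.8378·-1.9874 − -0.4487·3.6404 = +3.2987 (running +15.3881)
  i=3: -0.4487·1.9493 − 2.8722·-1.9874 = +4.8336 (running +20.2217)
Area = |Σ|/2 = |20.2217|/2 = 10.1108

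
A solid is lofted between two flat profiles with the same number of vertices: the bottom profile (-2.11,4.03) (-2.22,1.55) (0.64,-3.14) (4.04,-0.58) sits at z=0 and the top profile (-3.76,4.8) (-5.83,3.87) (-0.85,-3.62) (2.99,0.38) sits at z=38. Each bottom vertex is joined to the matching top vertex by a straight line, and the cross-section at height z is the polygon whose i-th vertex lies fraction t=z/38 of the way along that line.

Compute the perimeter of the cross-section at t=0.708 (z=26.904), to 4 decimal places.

Cross-section at t=0.708: each vertex is (1-t)·p0[i] + t·p1[i].
  v1: (1-0.708)·(-2.11,4.03) + 0.708·(-3.76,4.8) = (-3.2782,4.5752)
  v2: (1-0.708)·(-2.22,1.55) + 0.708·(-5.83,3.87) = (-4.7759,3.1926)
  v3: (1-0.708)·(0.64,-3.14) + 0.708·(-0.85,-3.62) = (-0.4149,-3.4798)
  v4: (1-0.708)·(4.04,-0.58) + 0.708·(2.99,0.38) = (3.2966,0.0997)
Perimeter = Σ |v_{i+1} − v_i|:
  edge 1→2: √(-1.4977² + -1.3826²) = 2.0383 (running 2.0383)
  edge 2→3: √(4.3610² + -6.6724²) = 7.9711 (running 10.0094)
  edge 3→4: √(3.7115² + 3.5795²) = 5.1564 (running 15.1658)
  edge 4→1: √(-6.5748² + 4.4755²) = 7.9535 (running 23.1193)
Perimeter = 23.1193

Perimeter at t=0.708: 23.1193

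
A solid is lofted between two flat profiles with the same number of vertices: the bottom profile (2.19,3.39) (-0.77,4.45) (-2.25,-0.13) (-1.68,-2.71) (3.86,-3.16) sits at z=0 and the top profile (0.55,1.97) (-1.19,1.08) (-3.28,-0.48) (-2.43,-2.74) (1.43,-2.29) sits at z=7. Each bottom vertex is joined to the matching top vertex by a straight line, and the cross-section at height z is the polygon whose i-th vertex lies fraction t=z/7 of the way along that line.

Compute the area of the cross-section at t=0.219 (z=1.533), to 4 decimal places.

Area at t=0.219: 27.6806

Cross-section at t=0.219: each vertex is (1-t)·p0[i] + t·p1[i].
  v1: (1-0.219)·(2.19,3.39) + 0.219·(0.55,1.97) = (1.8308,3.0790)
  v2: (1-0.219)·(-0.77,4.45) + 0.219·(-1.19,1.08) = (-0.8620,3.7120)
  v3: (1-0.219)·(-2.25,-0.13) + 0.219·(-3.28,-0.48) = (-2.4756,-0.2067)
  v4: (1-0.219)·(-1.68,-2.71) + 0.219·(-2.43,-2.74) = (-1.8442,-2.7166)
  v5: (1-0.219)·(3.86,-3.16) + 0.219·(1.43,-2.29) = (3.3278,-2.9695)
Shoelace sum Σ(x_i·y_{i+1} − x_{i+1}·y_i):
  i=1: 1.8308·3.7120 − -0.8620·3.0790 = +9.4501 (running +9.4501)
  i=2: -0.8620·-0.2067 − -2.4756·3.7120 = +9.3674 (running +18.8174)
  i=3: -2.4756·-2.7166 − -1.8442·-0.2067 = +6.3439 (running +25.1614)
  i=4: -1.8442·-2.9695 − 3.3278·-2.7166 = +14.5167 (running +39.6781)
  i=5: 3.3278·3.0790 − 1.8308·-2.9695 = +15.6831 (running +55.3612)
Area = |Σ|/2 = |55.3612|/2 = 27.6806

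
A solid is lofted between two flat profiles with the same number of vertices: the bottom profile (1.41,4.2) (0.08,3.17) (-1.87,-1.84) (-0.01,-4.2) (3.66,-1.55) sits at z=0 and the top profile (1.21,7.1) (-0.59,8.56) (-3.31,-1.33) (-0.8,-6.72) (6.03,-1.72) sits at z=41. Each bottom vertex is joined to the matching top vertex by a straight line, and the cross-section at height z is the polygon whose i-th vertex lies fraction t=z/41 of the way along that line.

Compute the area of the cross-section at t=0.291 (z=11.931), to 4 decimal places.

Area at t=0.291: 37.4284

Cross-section at t=0.291: each vertex is (1-t)·p0[i] + t·p1[i].
  v1: (1-0.291)·(1.41,4.2) + 0.291·(1.21,7.1) = (1.3518,5.0439)
  v2: (1-0.291)·(0.08,3.17) + 0.291·(-0.59,8.56) = (-0.1150,4.7385)
  v3: (1-0.291)·(-1.87,-1.84) + 0.291·(-3.31,-1.33) = (-2.2890,-1.6916)
  v4: (1-0.291)·(-0.01,-4.2) + 0.291·(-0.8,-6.72) = (-0.2399,-4.9333)
  v5: (1-0.291)·(3.66,-1.55) + 0.291·(6.03,-1.72) = (4.3497,-1.5995)
Shoelace sum Σ(x_i·y_{i+1} − x_{i+1}·y_i):
  i=1: 1.3518·4.7385 − -0.1150·5.0439 = +6.9854 (running +6.9854)
  i=2: -0.1150·-1.6916 − -2.2890·4.7385 = +11.0411 (running +18.0265)
  i=3: -2.2890·-4.9333 − -0.2399·-1.6916 = +10.8868 (running +28.9132)
  i=4: -0.2399·-1.5995 − 4.3497·-4.9333 = +21.8420 (running +50.7552)
  i=5: 4.3497·5.0439 − 1.3518·-1.5995 = +24.1015 (running +74.8567)
Area = |Σ|/2 = |74.8567|/2 = 37.4284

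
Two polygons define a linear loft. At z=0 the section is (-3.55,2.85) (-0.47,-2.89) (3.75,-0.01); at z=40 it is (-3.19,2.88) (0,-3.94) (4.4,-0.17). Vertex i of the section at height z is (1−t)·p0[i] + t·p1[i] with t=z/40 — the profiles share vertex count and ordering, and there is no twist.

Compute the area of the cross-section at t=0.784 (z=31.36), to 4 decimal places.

Area at t=0.784: 20.0268

Cross-section at t=0.784: each vertex is (1-t)·p0[i] + t·p1[i].
  v1: (1-0.784)·(-3.55,2.85) + 0.784·(-3.19,2.88) = (-3.2678,2.8735)
  v2: (1-0.784)·(-0.47,-2.89) + 0.784·(0,-3.94) = (-0.1015,-3.7132)
  v3: (1-0.784)·(3.75,-0.01) + 0.784·(4.4,-0.17) = (4.2596,-0.1354)
Shoelace sum Σ(x_i·y_{i+1} − x_{i+1}·y_i):
  i=1: -3.2678·-3.7132 − -0.1015·2.8735 = +12.4256 (running +12.4256)
  i=2: -0.1015·-0.1354 − 4.2596·-3.7132 = +15.8305 (running +28.2561)
  i=3: 4.2596·2.8735 − -3.2678·-0.1354 = +11.7975 (running +40.0535)
Area = |Σ|/2 = |40.0535|/2 = 20.0268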